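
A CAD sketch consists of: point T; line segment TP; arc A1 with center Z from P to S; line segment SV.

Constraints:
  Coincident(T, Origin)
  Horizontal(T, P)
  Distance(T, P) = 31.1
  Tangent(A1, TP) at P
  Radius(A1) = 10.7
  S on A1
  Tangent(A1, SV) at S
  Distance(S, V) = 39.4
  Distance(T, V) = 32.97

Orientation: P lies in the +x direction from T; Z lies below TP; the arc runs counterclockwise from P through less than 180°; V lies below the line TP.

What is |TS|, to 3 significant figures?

23.4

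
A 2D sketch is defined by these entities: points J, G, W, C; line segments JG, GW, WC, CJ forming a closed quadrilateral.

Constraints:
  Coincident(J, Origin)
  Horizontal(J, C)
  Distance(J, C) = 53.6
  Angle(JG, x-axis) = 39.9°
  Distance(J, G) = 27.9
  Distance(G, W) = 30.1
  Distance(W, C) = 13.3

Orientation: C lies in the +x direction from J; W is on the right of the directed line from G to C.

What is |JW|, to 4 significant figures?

41.47

Checks: |GW| = 30.10 ✓; |WC| = 13.30 ✓.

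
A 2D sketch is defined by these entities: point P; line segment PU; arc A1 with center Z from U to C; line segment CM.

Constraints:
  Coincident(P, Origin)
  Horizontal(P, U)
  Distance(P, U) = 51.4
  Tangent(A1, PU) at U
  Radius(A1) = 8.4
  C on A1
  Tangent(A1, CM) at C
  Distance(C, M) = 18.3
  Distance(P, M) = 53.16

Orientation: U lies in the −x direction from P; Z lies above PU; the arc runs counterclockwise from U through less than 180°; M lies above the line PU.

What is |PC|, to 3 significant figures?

44.1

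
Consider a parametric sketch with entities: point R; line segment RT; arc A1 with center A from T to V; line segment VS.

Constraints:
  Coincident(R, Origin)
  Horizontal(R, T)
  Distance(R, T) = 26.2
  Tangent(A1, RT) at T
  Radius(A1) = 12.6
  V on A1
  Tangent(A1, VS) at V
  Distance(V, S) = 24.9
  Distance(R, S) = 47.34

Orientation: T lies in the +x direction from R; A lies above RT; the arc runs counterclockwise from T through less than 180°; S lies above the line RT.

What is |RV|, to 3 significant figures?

41.6

R is at the origin; R and T share the same y with |RT| = 26.2 and T on the +x side, so T = (26.2, 0.00). Tangency of A1 to RT means the radius AT is perpendicular to RT, so A = T + (0, 12.6) = (26.2, 12.6). Since AV ⟂ VS (tangency), |AS| = √(12.6² + 24.9²) = 27.9 regardless of where V sits on A1. So S lies on both circle(R, 47.34) and circle(A, 27.9); the above-RT intersection is S = (24.6, 40.5). V is the foot of the tangent from S: V = (37.1, 18.9).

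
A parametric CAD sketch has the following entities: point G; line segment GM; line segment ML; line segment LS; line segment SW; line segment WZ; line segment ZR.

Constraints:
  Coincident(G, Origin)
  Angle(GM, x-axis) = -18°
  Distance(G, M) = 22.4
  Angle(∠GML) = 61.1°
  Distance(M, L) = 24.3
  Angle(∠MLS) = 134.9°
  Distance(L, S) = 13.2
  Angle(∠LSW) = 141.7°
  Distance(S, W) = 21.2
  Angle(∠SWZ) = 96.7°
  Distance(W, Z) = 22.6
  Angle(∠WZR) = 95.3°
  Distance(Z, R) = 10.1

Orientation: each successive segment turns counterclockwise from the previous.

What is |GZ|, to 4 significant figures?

16.32

G is at the origin; GM runs at -18.0° with length 22.4, so M = (21.30, -6.922). ∠GML = 61.1° gives ML at 100.9° from the x-axis; with |ML| = 24.3, L = (16.71, 16.94). ∠MLS = 134.9° gives LS at 146.0° from the x-axis; with |LS| = 13.2, S = (5.765, 24.32). ∠LSW = 141.7° gives SW at -175.7° from the x-axis; with |SW| = 21.2, W = (-15.37, 22.73). ∠SWZ = 96.7° gives WZ at -92.40° from the x-axis; with |WZ| = 22.6, Z = (-16.32, 0.1512). Then |GZ| = |Z − G| = 16.32.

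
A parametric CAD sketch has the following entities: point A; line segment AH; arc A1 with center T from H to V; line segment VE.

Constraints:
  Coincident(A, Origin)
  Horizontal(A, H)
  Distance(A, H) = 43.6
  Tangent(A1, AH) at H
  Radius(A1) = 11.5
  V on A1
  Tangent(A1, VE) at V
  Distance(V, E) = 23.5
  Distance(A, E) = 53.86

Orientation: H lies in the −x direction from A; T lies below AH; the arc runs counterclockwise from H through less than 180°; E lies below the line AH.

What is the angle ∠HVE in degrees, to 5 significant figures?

116.80°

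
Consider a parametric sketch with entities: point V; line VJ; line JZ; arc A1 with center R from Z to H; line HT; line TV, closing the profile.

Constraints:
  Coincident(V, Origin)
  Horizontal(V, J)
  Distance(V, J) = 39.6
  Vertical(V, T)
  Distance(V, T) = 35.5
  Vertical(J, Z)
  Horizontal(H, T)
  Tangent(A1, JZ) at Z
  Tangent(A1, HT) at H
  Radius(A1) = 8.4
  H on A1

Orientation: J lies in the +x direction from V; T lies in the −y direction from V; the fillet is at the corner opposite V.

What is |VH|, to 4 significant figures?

47.26

V is at the origin; V and J share the same y with |VJ| = 39.6 and J on the +x side, so J = (39.60, 0.000). V and T share the same x with |VT| = 35.5 and T on the −y side, so T = (0.000, -35.50). The virtual corner opposite V is at (39.60, -35.50). Since A1 is tangent to JZ there, RZ ⟂ JZ and the tangent condition forces RH to be normal to HT, with radius 8.4, so the center R sits 8.4 in from both sides at R = (31.20, -27.10). That places the tangent points at Z = (39.60, -27.10) on JZ and H = (31.20, -35.50) on HT. Then |VH| = |H − V| = 47.26.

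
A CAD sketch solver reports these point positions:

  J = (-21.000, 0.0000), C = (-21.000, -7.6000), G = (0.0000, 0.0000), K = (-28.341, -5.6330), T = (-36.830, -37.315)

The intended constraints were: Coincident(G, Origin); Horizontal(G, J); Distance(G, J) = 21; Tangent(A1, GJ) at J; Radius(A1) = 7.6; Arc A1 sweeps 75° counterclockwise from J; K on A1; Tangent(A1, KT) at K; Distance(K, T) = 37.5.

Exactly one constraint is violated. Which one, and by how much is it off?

Distance(K, T) = 37.5 — off by 4.70.

G = (0.00, 0.00) ✓; G.y = 0.00, J.y = 0.00 ✓; |GJ| = 21.00 ✓; ∠(CJ, JG) = 90.00° ✓; |CJ| = 7.600 ✓; bearing(C→K) − bearing(C→J) = 75.00° ✓; |CK| = 7.600 ✓; ∠(CK, KT) = 90.00° ✓; |KT| = 32.80 ✗.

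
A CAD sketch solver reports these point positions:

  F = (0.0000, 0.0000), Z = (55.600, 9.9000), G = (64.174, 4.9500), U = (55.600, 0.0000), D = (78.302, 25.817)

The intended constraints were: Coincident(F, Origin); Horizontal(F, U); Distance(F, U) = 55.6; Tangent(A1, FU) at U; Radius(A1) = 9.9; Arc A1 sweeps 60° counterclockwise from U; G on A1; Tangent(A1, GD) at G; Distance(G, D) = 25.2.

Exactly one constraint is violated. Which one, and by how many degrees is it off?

Tangent(A1, GD) at G — off by 4.10°.

F = (0.00, 0.00) ✓; F.y = 0.00, U.y = 0.00 ✓; |FU| = 55.60 ✓; ∠(ZU, UF) = 90.00° ✓; |ZU| = 9.900 ✓; bearing(Z→G) − bearing(Z→U) = 60.00° ✓; |ZG| = 9.900 ✓; ∠(ZG, GD) = 94.10° ✗; |GD| = 25.20 ✓.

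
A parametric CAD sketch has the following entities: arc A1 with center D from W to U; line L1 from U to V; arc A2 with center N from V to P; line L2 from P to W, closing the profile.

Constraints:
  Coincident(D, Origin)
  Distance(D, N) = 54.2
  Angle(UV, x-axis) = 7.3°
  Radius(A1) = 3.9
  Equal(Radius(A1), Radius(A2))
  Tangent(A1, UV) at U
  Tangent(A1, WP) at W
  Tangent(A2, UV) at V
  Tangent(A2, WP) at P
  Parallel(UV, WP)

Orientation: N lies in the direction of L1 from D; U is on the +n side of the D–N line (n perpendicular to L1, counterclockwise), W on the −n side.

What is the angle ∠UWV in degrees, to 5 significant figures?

81.811°

The slot axis is L1's direction at 7.3°, so u = (cos 7.3°, sin 7.3°) = (0.99189, 0.12706) and n = (−sin 7.3°, cos 7.3°) = (-0.12706, 0.99189). D is at the origin and N lies 54.2 along u from D, so N = 54.2·u = (53.761, 6.8869). Tangency of A1 to both parallel lines with radius 3.9 puts U and W at D ± 3.9·n: U = (-0.49555, 3.8684), W = (0.49555, -3.8684). Equal radii place V and P the same way about N: V = N + 3.9·n = (53.265, 10.755), P = N − 3.9·n = (54.256, 3.0185). Then cos ∠UWV = WU·WV / (|WU||WV|), giving 81.811°.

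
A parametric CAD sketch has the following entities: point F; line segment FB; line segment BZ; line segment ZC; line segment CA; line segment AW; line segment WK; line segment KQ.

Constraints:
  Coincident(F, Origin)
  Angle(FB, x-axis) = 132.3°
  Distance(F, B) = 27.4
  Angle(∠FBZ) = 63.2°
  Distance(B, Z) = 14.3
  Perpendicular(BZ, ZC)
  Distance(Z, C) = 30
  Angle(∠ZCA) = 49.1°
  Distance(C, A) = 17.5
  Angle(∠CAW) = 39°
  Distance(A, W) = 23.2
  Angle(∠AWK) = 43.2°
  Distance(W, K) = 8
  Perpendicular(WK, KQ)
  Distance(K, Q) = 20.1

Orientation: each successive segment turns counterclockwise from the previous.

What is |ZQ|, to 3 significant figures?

13.3

F is at the origin; FB runs at 132.3° with length 27.4, so B = (-18.4, 20.3). ∠FBZ = 63.2° gives BZ at -111° from the x-axis; with |BZ| = 14.3, Z = (-23.5, 6.91). BZ ⟂ ZC, so ZC runs at -20.9°; with |ZC| = 30.0, C = (4.48, -3.80). ∠ZCA = 49.1° gives CA at 110° from the x-axis; with |CA| = 17.5, A = (-1.50, 12.6). ∠CAW = 39.0° gives AW at -109° from the x-axis; with |AW| = 23.2, W = (-9.05, -9.29). ∠AWK = 43.2° gives WK at 27.8° from the x-axis; with |WK| = 8.0, K = (-1.98, -5.56). WK is perpendicular to KQ, so KQ runs at 118°; with |KQ| = 20.1, Q = (-11.4, 12.2). Then |ZQ| = |Q − Z| = 13.3.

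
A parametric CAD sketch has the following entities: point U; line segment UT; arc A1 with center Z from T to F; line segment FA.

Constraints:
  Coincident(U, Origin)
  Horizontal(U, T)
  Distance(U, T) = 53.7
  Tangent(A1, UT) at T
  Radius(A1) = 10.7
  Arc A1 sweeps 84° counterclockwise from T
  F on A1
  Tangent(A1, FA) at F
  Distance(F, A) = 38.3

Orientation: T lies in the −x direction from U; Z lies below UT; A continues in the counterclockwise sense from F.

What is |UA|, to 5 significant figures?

83.328

On A1, T sits at bearing 90° from Z; an 84° counterclockwise sweep puts F at bearing 174°, so F = Z + 10.7·(cos 174°, sin 174°) = (-64.341, -9.5815). The tangent condition forces ZF to be normal to FA, so FA runs along (−sin 174°, cos 174°); with |FA| = 38.3, A = (-68.345, -47.672). Then |UA| = |A − U| = 83.328.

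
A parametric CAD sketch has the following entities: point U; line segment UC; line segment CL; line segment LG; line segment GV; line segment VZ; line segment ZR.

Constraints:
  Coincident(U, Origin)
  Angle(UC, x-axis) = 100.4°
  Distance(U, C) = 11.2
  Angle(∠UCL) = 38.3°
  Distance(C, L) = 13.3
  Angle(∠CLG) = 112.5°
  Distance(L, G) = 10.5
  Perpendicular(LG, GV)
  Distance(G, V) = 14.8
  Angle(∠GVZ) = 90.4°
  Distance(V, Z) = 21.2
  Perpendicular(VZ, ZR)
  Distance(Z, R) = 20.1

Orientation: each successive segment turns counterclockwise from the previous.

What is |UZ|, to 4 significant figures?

17.40

U is at the origin; UC runs at 100.4° with length 11.2, so C = (-2.022, 11.02). ∠UCL = 38.3° gives CL at -117.9° from the x-axis; with |CL| = 13.3, L = (-8.245, -0.7381). ∠CLG = 112.5° gives LG at -50.40° from the x-axis; with |LG| = 10.5, G = (-1.552, -8.828). LG ⟂ GV, so GV runs at 39.60°; with |GV| = 14.8, V = (9.851, 0.6054). ∠GVZ = 90.4° gives VZ at 129.2° from the x-axis; with |VZ| = 21.2, Z = (-3.548, 17.03). Then |UZ| = |Z − U| = 17.40.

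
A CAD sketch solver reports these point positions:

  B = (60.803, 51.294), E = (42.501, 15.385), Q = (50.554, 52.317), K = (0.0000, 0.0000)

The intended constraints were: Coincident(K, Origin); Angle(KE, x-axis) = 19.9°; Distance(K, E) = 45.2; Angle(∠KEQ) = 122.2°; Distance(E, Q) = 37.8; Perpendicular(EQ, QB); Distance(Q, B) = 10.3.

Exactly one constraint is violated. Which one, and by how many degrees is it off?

Perpendicular(EQ, QB) — off by 6.60°.

K = (0.00, 0.00) ✓; KE at 19.90° ✓; |KE| = 45.20 ✓; ∠KEQ = 122.2° ✓; |EQ| = 37.80 ✓; ∠(EQ, QB) = 83.40° ✗; |QB| = 10.30 ✓.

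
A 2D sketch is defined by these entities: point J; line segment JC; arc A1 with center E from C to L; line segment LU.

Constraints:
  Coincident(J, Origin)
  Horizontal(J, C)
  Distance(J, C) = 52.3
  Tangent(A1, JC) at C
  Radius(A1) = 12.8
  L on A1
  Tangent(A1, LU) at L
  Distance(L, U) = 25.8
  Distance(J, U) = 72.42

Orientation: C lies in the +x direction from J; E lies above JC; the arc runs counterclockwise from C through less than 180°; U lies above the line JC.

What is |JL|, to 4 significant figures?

66.63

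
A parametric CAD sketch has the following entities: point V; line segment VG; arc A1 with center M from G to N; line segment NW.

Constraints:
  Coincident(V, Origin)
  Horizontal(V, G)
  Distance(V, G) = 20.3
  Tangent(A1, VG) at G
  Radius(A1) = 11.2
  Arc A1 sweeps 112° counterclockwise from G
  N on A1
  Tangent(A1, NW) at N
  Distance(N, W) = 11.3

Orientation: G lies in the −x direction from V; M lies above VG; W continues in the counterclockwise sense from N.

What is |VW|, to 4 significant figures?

29.49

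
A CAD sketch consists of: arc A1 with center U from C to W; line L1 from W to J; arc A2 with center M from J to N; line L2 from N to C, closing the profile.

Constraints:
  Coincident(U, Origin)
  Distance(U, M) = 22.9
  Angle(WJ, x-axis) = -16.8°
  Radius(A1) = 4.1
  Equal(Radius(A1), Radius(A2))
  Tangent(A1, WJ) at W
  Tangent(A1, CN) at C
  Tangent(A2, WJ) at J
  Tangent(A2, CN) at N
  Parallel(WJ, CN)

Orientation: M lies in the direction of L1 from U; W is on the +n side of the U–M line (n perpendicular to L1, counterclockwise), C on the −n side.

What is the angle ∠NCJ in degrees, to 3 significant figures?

19.7°

The slot axis is L1's direction at -16.8°, so u = (cos -16.8°, sin -16.8°) = (0.957, -0.289) and n = (−sin -16.8°, cos -16.8°) = (0.289, 0.957). U is at the origin and M lies 22.9 along u from U, so M = 22.9·u = (21.9, -6.62). Tangency of A1 to both parallel lines with radius 4.1 puts W and C at U ± 4.1·n: W = (1.19, 3.93), C = (-1.19, -3.93). Equal radii place J and N the same way about M: J = M + 4.1·n = (23.1, -2.69), N = M − 4.1·n = (20.7, -10.5). Then cos ∠NCJ = CN·CJ / (|CN||CJ|), giving 19.7°.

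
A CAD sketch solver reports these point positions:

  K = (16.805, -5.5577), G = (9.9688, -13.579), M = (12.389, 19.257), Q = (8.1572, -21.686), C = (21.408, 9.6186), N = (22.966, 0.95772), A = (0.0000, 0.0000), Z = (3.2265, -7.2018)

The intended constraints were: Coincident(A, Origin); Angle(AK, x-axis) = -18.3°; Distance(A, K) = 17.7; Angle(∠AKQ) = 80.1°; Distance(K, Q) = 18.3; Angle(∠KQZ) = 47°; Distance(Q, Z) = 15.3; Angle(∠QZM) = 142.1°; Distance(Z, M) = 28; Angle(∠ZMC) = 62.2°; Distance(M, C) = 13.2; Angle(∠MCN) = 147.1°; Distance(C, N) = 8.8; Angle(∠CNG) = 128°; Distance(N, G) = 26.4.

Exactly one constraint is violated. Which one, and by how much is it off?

Distance(N, G) = 26.4 — off by 6.90.

A = (0.00, 0.00) ✓; AK at -18.30° ✓; |AK| = 17.70 ✓; ∠AKQ = 80.10° ✓; |KQ| = 18.30 ✓; ∠KQZ = 47.00° ✓; |QZ| = 15.30 ✓; ∠QZM = 142.1° ✓; |ZM| = 28.00 ✓; ∠ZMC = 62.20° ✓; |MC| = 13.20 ✓; ∠MCN = 147.1° ✓; |CN| = 8.800 ✓; ∠CNG = 128.0° ✓; |NG| = 19.50 ✗.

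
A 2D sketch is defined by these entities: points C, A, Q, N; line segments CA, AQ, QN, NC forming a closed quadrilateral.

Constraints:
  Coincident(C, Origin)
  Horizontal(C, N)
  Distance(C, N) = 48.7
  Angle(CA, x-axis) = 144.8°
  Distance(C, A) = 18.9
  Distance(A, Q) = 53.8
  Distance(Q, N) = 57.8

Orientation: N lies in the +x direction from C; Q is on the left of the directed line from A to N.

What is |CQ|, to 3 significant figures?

54.7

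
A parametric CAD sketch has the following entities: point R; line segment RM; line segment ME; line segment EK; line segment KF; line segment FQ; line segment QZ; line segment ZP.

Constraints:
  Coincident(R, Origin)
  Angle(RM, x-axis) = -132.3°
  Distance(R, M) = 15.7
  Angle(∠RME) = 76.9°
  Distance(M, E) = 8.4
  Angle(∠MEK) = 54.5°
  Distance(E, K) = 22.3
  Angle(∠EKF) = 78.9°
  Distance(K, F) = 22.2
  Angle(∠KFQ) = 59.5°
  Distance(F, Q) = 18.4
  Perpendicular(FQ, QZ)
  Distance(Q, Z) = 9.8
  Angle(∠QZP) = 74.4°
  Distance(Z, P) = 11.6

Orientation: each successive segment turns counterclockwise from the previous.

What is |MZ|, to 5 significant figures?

7.4765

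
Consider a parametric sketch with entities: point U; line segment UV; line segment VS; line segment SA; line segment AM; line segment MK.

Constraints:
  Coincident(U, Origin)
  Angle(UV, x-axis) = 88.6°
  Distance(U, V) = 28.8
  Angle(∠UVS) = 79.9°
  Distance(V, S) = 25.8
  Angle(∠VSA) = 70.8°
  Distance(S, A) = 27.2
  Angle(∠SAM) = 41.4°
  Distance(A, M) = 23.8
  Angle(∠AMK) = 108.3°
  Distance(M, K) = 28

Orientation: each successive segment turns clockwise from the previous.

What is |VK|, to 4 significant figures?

32.58

U is at the origin; UV runs at 88.6° with length 28.8, so V = (0.7036, 28.79). ∠UVS = 79.9° gives VS at -11.50° from the x-axis; with |VS| = 25.8, S = (25.99, 23.65). ∠VSA = 70.8° gives SA at -120.7° from the x-axis; with |SA| = 27.2, A = (12.10, 0.2597). ∠SAM = 41.4° gives AM at 100.7° from the x-axis; with |AM| = 23.8, M = (7.680, 23.65). ∠AMK = 108.3° gives MK at 29.00° from the x-axis; with |MK| = 28.0, K = (32.17, 37.22). Then |VK| = |K − V| = 32.58.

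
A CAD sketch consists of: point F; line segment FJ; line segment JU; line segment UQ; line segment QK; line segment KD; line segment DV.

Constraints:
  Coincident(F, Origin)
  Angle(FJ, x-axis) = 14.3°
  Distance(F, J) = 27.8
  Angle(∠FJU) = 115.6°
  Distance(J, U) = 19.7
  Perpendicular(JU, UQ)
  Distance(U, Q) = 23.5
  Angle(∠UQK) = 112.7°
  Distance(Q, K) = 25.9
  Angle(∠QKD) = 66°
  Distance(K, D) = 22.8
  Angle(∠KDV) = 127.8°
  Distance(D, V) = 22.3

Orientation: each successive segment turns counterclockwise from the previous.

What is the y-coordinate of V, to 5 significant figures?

20.338

∠QKD = 66.0° gives KD at -10.000° from the x-axis; with |KD| = 22.8, D = (15.725, 5.3582). ∠KDV = 127.8° gives DV at 42.200° from the x-axis; with |DV| = 22.3, V = (32.245, 20.338). So V.y = 20.338.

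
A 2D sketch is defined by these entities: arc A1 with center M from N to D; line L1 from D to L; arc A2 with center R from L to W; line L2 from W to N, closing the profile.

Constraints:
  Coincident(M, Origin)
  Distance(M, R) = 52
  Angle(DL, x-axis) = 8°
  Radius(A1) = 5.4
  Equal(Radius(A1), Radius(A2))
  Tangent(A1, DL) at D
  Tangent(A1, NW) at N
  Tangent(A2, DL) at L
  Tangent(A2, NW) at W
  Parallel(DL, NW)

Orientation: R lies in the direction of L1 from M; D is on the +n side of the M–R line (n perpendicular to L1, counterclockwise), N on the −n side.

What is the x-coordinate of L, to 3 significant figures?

50.7

The slot axis is L1's direction at 8.0°, so u = (cos 8.0°, sin 8.0°) = (0.990, 0.139) and n = (−sin 8.0°, cos 8.0°) = (-0.139, 0.990). M is at the origin and R lies 52.0 along u from M, so R = 52.0·u = (51.5, 7.24). Tangency of A1 to both parallel lines with radius 5.4 puts D and N at M ± 5.4·n: D = (-0.752, 5.35), N = (0.752, -5.35). Equal radii place L and W the same way about R: L = R + 5.4·n = (50.7, 12.6), W = R − 5.4·n = (52.2, 1.89). So L.x = 50.7.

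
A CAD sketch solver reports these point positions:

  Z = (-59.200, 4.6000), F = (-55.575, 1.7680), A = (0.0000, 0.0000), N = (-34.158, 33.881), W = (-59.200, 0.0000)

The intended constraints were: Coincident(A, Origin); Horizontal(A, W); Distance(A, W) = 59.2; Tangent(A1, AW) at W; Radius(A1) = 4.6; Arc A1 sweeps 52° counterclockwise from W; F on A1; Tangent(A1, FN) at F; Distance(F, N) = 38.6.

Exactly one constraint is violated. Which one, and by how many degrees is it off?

Tangent(A1, FN) at F — off by 4.30°.

A = (0.00, 0.00) ✓; A.y = 0.00, W.y = 0.00 ✓; |AW| = 59.20 ✓; ∠(ZW, WA) = 90.00° ✓; |ZW| = 4.600 ✓; bearing(Z→F) − bearing(Z→W) = 52.00° ✓; |ZF| = 4.600 ✓; ∠(ZF, FN) = 85.70° ✗; |FN| = 38.60 ✓.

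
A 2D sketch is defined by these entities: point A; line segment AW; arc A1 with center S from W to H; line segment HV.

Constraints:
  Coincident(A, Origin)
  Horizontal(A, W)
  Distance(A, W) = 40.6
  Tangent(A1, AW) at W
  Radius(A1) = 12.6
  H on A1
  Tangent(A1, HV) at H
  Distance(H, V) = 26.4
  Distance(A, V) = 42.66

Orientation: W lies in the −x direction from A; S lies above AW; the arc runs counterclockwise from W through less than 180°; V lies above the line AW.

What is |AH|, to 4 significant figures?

30.00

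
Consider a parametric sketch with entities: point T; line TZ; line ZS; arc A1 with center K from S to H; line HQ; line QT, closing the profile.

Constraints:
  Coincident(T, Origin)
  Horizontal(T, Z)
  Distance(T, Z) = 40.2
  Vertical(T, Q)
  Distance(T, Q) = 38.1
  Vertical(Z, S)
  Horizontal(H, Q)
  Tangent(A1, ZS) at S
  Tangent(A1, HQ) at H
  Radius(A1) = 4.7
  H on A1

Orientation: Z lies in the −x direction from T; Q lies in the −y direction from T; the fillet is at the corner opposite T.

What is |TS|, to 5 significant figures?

52.265

The virtual corner opposite T is at (-40.200, -38.100). The tangent condition forces KS to be normal to ZS and A1 meets HQ tangentially, so KH is at right angles to HQ, with radius 4.7, so the center K sits 4.7 in from both sides at K = (-35.500, -33.400). That places the tangent points at S = (-40.200, -33.400) on ZS and H = (-35.500, -38.100) on HQ. Then |TS| = |S − T| = 52.265.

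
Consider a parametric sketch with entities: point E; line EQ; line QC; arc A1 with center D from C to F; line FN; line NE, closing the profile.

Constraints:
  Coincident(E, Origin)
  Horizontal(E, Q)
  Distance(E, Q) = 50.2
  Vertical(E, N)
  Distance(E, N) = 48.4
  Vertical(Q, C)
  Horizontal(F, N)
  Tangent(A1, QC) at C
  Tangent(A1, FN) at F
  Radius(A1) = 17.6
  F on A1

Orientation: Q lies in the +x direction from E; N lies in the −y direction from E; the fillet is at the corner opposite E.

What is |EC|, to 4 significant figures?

58.90

The virtual corner opposite E is at (50.20, -48.40). Tangency of A1 to QC means the radius DC is perpendicular to QC and A1 meets FN tangentially, so DF is at right angles to FN, with radius 17.6, so the center D sits 17.6 in from both sides at D = (32.60, -30.80). That places the tangent points at C = (50.20, -30.80) on QC and F = (32.60, -48.40) on FN. Then |EC| = |C − E| = 58.90.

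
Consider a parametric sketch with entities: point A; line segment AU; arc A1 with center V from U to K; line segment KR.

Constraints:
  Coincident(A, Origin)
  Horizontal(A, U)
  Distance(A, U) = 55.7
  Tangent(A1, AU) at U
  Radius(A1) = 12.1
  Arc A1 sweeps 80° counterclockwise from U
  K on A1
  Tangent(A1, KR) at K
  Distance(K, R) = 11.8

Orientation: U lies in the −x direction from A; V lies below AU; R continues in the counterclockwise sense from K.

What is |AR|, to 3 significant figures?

72.9

A is at the origin; AU is horizontal with |AU| = 55.7 and U on the −x side, so U = (-55.7, 0.00). Since A1 is tangent to AU there, VU ⟂ AU, so V = U + (0, -12.1) = (-55.7, -12.1). On A1, U sits at bearing 90° from V; an 80° counterclockwise sweep puts K at bearing 170°, so K = V + 12.1·(cos 170°, sin 170°) = (-67.6, -10.0). Since A1 is tangent to KR there, VK ⟂ KR, so KR runs along (−sin 170°, cos 170°); with |KR| = 11.8, R = (-69.7, -21.6). Then |AR| = |R − A| = 72.9.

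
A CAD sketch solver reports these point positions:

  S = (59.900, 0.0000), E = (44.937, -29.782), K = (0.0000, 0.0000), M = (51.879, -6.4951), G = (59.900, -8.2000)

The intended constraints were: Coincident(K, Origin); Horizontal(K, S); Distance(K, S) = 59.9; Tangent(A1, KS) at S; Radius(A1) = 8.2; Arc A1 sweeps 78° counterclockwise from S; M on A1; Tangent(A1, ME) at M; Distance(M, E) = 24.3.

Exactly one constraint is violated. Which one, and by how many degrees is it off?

Tangent(A1, ME) at M — off by 4.60°.

K = (0.00, 0.00) ✓; K.y = 0.00, S.y = 0.00 ✓; |KS| = 59.90 ✓; ∠(GS, SK) = 90.00° ✓; |GS| = 8.200 ✓; bearing(G→M) − bearing(G→S) = 78.00° ✓; |GM| = 8.200 ✓; ∠(GM, ME) = 94.60° ✗; |ME| = 24.30 ✓.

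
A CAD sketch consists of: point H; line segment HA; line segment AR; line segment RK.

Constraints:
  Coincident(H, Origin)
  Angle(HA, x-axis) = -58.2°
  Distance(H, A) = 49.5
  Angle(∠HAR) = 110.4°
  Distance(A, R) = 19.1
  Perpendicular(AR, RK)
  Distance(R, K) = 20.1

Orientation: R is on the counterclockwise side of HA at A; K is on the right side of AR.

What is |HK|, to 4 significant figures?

75.78

H is at the origin; HA runs at -58.2° with length 49.5, so A = 49.5·(cos -58.2°, sin -58.2°) = (26.08, -42.07). ∠HAR = 110.4°, so AR runs at -58.2° + (180° − 110.4°) = 11.40° from the x-axis; with |AR| = 19.1, R = A + 19.1·(cos 11.40°, sin 11.40°) = (44.81, -38.29). AR is perpendicular to RK; with |RK| = 20.1 on the right of AR, K = R + 20.1·(0.1977, -0.9803) = (48.78, -58.00). Then |HK| = |K − H| = 75.78.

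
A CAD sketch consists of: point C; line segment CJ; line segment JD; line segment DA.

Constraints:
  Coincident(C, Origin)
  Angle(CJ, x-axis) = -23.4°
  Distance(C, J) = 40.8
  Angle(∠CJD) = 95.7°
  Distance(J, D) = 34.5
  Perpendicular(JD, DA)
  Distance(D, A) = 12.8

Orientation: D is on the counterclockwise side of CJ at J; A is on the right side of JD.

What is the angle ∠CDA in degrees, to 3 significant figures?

136°

∠CJD = 95.7°, so JD runs at -23.4° + (180° − 95.7°) = 60.9° from the x-axis; with |JD| = 34.5, D = J + 34.5·(cos 60.9°, sin 60.9°) = (54.2, 13.9). JD is perpendicular to DA; with |DA| = 12.8 on the right of JD, A = D + 12.8·(0.874, -0.486) = (65.4, 7.72). Then cos ∠CDA = DC·DA / (|DC||DA|), giving 136°.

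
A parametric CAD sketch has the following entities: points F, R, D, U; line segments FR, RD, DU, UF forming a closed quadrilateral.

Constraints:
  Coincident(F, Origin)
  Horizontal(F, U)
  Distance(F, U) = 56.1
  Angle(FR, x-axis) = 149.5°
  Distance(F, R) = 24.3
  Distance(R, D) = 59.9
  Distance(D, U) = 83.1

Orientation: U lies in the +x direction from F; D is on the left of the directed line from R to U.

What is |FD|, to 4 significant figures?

66.26

Checks: |FU| = 56.10 ✓; |FR| = 24.30 ✓; |RD| = 59.90 ✓; |DU| = 83.10 ✓.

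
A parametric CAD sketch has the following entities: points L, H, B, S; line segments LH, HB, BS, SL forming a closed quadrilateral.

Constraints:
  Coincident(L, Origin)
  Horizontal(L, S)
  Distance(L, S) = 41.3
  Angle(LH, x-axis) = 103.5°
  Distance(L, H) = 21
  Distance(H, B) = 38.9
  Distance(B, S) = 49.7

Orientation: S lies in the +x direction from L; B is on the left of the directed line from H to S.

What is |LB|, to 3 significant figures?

52.3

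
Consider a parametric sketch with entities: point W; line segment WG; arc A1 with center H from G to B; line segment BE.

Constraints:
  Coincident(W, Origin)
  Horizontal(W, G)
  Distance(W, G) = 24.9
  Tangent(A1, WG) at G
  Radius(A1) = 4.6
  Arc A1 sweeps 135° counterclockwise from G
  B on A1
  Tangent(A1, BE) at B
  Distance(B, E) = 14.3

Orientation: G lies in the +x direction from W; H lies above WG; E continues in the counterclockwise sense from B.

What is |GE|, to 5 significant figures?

19.229

W is at the origin; WG is horizontal with |WG| = 24.9 and G on the +x side, so G = (24.900, 0.0000). Tangency of A1 to WG means the radius HG is perpendicular to WG, so H = G + (0, 4.6) = (24.900, 4.6000). On A1, G sits at bearing -90° from H; a 135° counterclockwise sweep puts B at bearing 45°, so B = H + 4.6·(cos 45°, sin 45°) = (28.153, 7.8527). A1 meets BE tangentially, so HB is at right angles to BE, so BE runs along (−sin 45°, cos 45°); with |BE| = 14.3, E = (18.041, 17.964). Then |GE| = |E − G| = 19.229.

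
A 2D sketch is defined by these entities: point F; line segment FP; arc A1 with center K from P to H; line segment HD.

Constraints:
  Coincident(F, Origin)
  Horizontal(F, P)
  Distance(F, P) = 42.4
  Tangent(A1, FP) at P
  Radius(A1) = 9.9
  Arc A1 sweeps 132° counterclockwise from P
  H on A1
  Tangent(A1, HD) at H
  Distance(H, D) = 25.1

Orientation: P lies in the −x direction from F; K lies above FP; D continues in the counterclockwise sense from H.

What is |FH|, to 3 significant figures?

38.7

Tangency of A1 to FP means the radius KP is perpendicular to FP, so K = P + (0, 9.9) = (-42.4, 9.90). On A1, P sits at bearing -90° from K; a 132° counterclockwise sweep puts H at bearing 42°, so H = K + 9.9·(cos 42°, sin 42°) = (-35.0, 16.5). Then |FH| = |H − F| = 38.7.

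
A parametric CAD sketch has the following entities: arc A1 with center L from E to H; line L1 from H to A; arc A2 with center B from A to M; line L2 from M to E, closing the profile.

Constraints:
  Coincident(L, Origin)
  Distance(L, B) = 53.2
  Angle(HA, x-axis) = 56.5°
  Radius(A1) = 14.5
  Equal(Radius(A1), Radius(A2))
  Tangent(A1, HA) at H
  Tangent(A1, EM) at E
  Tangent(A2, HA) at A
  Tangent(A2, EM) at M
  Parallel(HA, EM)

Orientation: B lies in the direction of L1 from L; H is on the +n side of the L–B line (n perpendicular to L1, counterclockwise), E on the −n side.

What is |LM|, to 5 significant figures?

55.141

The slot axis is L1's direction at 56.5°, so u = (cos 56.5°, sin 56.5°) = (0.55194, 0.83389) and n = (−sin 56.5°, cos 56.5°) = (-0.83389, 0.55194). L is at the origin and B lies 53.2 along u from L, so B = 53.2·u = (29.363, 44.363). Tangency of A1 to both parallel lines with radius 14.5 puts H and E at L ± 14.5·n: H = (-12.091, 8.0031), E = (12.091, -8.0031). Equal radii place A and M the same way about B: A = B + 14.5·n = (17.272, 52.366), M = B − 14.5·n = (41.454, 36.360). Then |LM| = |M − L| = 55.141.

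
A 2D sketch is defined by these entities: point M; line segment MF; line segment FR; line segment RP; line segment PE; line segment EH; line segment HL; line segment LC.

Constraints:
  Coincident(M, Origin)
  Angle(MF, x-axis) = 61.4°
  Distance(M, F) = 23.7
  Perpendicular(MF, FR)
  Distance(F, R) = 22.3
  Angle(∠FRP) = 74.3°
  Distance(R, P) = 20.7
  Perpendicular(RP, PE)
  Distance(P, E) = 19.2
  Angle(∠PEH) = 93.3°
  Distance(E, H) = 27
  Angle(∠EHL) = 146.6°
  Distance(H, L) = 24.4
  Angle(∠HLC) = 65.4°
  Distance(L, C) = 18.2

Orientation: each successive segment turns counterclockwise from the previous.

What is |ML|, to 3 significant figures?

56.6

∠PEH = 93.3° gives EH at 73.8° from the x-axis; with |EH| = 27.0, H = (13.4, 32.9). ∠EHL = 146.6° gives HL at 107° from the x-axis; with |HL| = 24.4, L = (6.18, 56.3). Then |ML| = |L − M| = 56.6.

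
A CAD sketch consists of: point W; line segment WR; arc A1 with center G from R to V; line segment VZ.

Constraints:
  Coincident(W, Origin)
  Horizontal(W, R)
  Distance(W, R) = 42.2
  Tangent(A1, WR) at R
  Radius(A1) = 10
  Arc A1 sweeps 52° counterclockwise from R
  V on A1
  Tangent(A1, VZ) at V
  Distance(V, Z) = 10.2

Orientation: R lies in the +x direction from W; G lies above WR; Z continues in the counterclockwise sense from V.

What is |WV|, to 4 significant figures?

50.23

W is at the origin; W and R share the same y with |WR| = 42.2 and R on the +x side, so R = (42.20, 0.000). Tangency of A1 to WR means the radius GR is perpendicular to WR, so G = R + (0, 10) = (42.20, 10.00). On A1, R sits at bearing -90° from G; a 52° counterclockwise sweep puts V at bearing -38°, so V = G + 10.0·(cos -38°, sin -38°) = (50.08, 3.843). Then |WV| = |V − W| = 50.23.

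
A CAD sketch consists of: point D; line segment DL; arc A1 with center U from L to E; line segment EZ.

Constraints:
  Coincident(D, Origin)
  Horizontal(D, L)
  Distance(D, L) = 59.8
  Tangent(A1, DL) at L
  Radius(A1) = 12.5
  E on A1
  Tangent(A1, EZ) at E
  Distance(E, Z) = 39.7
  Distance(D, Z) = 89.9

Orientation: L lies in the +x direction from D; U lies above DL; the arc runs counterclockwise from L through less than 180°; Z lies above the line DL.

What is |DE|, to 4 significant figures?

73.31

D is at the origin; DL is horizontal with |DL| = 59.8 and L on the +x side, so L = (59.80, 0.000). Since A1 is tangent to DL there, UL ⟂ DL, so U = L + (0, 12.5) = (59.80, 12.50). Since UE ⟂ EZ (tangency), |UZ| = √(12.5² + 39.7²) = 41.62 regardless of where E sits on A1. So Z lies on both circle(D, 89.9) and circle(U, 41.62); the above-DL intersection is Z = (73.47, 51.81). E is the foot of the tangent from Z: E = (72.29, 12.13).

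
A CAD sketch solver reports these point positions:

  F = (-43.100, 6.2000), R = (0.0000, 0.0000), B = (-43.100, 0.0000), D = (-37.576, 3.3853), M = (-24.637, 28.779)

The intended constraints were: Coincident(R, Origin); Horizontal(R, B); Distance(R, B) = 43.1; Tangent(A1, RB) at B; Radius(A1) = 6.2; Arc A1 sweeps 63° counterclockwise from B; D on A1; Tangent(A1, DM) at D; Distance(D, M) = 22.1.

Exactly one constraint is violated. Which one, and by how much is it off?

Distance(D, M) = 22.1 — off by 6.40.

R = (0.00, 0.00) ✓; R.y = 0.00, B.y = 0.00 ✓; |RB| = 43.10 ✓; ∠(FB, BR) = 90.00° ✓; |FB| = 6.200 ✓; bearing(F→D) − bearing(F→B) = 63.00° ✓; |FD| = 6.200 ✓; ∠(FD, DM) = 90.00° ✓; |DM| = 28.50 ✗.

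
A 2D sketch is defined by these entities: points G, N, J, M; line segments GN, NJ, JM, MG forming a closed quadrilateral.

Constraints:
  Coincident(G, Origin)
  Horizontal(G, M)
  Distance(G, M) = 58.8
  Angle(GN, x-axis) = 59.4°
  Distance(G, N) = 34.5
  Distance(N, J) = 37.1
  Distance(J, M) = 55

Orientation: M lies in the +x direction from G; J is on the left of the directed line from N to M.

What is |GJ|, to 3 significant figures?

70.6

Checks: |NJ| = 37.10 ✓; |JM| = 55.00 ✓.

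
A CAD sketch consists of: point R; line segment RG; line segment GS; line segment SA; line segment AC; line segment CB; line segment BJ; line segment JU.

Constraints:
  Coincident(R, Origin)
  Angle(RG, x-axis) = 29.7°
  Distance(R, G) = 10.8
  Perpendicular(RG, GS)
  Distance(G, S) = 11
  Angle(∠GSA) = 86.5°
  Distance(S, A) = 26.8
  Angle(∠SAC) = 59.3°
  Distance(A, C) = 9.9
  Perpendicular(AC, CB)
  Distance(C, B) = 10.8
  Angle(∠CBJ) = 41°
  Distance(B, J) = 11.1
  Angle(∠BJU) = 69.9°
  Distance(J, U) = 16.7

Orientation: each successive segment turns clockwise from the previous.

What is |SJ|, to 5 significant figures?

23.402

R is at the origin; RG runs at 29.7° with length 10.8, so G = (9.3812, 5.3510). RG ⟂ GS, so GS runs at -60.300°; with |GS| = 11.0, S = (14.831, -4.2040). ∠GSA = 86.5° gives SA at -153.80° from the x-axis; with |SA| = 26.8, A = (-9.2153, -16.036). ∠SAC = 59.3° gives AC at 85.500° from the x-axis; with |AC| = 9.9, C = (-8.4385, -6.1669). AC ⟂ CB, so CB runs at -4.5000°; with |CB| = 10.8, B = (2.3282, -7.0142). ∠CBJ = 41.0° gives BJ at -143.50° from the x-axis; with |BJ| = 11.1, J = (-6.5946, -13.617). Then |SJ| = |J − S| = 23.402.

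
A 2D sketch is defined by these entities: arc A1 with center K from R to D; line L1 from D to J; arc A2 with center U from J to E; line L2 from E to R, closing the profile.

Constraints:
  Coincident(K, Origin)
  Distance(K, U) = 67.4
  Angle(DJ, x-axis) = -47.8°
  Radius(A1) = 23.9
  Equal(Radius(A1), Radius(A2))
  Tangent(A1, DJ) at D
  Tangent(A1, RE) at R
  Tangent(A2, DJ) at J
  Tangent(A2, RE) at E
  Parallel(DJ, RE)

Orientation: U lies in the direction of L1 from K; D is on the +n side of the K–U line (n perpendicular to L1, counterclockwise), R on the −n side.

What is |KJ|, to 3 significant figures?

71.5

Tangency of A1 to both parallel lines with radius 23.9 puts D and R at K ± 23.9·n: D = (17.7, 16.1), R = (-17.7, -16.1). Equal radii place J and E the same way about U: J = U + 23.9·n = (63.0, -33.9), E = U − 23.9·n = (27.6, -66.0). Then |KJ| = |J − K| = 71.5.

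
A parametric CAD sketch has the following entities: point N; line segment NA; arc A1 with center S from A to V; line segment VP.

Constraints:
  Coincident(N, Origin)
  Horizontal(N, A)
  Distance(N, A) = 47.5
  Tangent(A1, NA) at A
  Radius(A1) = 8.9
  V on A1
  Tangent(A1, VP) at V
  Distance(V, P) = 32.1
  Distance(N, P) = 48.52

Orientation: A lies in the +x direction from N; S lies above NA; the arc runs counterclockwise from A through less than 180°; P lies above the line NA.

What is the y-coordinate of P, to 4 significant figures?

37.63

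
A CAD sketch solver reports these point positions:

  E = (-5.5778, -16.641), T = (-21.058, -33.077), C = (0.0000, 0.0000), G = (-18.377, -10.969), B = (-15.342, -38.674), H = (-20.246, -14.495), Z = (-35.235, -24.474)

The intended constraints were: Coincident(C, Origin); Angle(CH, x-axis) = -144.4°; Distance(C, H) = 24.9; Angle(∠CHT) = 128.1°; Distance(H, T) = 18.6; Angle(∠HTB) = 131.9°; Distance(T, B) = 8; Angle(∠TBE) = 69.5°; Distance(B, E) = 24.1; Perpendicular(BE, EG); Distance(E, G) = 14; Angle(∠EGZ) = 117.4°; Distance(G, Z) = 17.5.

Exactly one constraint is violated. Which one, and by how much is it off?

Distance(G, Z) = 17.5 — off by 4.10.

C = (0.00, 0.00) ✓; CH at -144.4° ✓; |CH| = 24.90 ✓; ∠CHT = 128.1° ✓; |HT| = 18.60 ✓; ∠HTB = 131.9° ✓; |TB| = 8.000 ✓; ∠TBE = 69.50° ✓; |BE| = 24.10 ✓; ∠(BE, EG) = 90.00° ✓; |EG| = 14.00 ✓; ∠EGZ = 117.4° ✓; |GZ| = 21.60 ✗.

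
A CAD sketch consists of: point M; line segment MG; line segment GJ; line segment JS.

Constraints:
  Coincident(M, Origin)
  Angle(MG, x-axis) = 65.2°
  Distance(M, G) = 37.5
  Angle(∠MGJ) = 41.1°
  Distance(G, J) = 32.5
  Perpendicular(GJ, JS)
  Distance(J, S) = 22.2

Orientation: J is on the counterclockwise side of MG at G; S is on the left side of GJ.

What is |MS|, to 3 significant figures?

4.90

M is at the origin; MG runs at 65.2° with length 37.5, so G = 37.5·(cos 65.2°, sin 65.2°) = (15.7, 34.0). ∠MGJ = 41.1°, so GJ runs at 65.2° + (180° − 41.1°) = 204° from the x-axis; with |GJ| = 32.5, J = G + 32.5·(cos 204°, sin 204°) = (-13.9, 20.8). GJ is perpendicular to JS; with |JS| = 22.2 on the left of GJ, S = J + 22.2·(0.408, -0.913) = (-4.87, 0.506). Then |MS| = |S − M| = 4.90.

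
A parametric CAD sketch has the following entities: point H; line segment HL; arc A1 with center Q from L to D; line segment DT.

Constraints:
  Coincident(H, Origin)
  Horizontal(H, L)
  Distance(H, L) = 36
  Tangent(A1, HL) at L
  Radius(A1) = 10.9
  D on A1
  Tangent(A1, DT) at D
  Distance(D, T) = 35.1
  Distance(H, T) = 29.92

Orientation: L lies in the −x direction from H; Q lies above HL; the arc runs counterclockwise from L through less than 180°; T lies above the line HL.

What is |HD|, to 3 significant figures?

28.1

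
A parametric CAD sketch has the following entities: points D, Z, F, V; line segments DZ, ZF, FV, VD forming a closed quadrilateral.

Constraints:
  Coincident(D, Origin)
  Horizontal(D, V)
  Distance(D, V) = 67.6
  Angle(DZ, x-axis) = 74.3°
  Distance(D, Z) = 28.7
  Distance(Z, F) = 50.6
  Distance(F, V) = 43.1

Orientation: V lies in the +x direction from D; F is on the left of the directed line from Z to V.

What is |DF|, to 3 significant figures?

70.1

D is at the origin; DV is horizontal with |DV| = 67.6 and V in +x, so V = (67.6, 0). DZ runs at 74.3° with |DZ| = 28.7, so Z = (7.77, 27.6). F is determined by |ZF| = 50.6 and |FV| = 43.1 together: it lies at the intersection of circle(Z, 50.6) and circle(V, 43.1). With |ZV| = 65.9, the foot of the radical line on ZV is 38.3 from Z and the perpendicular offset is √(50.6² − 38.3²) = 33.1. Taking the left-of-ZV solution: F = (56.4, 41.6).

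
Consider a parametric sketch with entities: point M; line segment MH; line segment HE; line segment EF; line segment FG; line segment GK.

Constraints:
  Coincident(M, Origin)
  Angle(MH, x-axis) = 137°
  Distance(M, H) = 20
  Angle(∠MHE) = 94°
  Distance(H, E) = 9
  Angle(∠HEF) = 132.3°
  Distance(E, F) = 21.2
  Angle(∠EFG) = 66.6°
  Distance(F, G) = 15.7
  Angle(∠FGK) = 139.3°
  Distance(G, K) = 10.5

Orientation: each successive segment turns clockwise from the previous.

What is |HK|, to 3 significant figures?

16.9

M is at the origin; MH runs at 137.0° with length 20.0, so H = (-14.6, 13.6). ∠MHE = 94.0° gives HE at 51.0° from the x-axis; with |HE| = 9.0, E = (-8.96, 20.6). ∠HEF = 132.3° gives EF at 3.30° from the x-axis; with |EF| = 21.2, F = (12.2, 21.9). ∠EFG = 66.6° gives FG at -110° from the x-axis; with |FG| = 15.7, G = (6.81, 7.11). ∠FGK = 139.3° gives GK at -151° from the x-axis; with |GK| = 10.5, K = (-2.36, 1.99). Then |HK| = |K − H| = 16.9.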